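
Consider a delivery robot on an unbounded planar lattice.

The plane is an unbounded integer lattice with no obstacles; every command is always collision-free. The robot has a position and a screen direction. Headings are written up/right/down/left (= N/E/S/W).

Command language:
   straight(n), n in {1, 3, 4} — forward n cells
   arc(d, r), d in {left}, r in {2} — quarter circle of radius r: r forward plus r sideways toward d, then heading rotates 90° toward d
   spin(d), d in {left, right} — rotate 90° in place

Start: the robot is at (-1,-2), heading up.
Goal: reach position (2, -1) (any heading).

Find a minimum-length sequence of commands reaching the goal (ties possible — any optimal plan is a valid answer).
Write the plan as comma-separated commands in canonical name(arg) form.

begin: at (-1,-2), heading up
[1] after straight(1): at (-1,-1), heading up
[2] after spin(right): at (-1,-1), heading right
[3] after straight(3): at (2,-1), heading right
no 2-step plan works, so 3 is optimal.

straight(1), spin(right), straight(3)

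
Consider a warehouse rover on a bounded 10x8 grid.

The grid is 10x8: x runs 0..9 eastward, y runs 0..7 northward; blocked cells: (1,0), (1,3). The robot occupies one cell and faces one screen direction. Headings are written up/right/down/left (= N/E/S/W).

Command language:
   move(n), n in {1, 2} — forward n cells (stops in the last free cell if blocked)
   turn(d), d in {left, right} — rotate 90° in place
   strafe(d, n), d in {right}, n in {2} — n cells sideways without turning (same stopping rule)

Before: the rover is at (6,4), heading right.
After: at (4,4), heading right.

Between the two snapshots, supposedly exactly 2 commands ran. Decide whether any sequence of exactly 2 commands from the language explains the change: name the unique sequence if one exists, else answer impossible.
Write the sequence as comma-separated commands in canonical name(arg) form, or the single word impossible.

impossible

every 2-command combo misses the target.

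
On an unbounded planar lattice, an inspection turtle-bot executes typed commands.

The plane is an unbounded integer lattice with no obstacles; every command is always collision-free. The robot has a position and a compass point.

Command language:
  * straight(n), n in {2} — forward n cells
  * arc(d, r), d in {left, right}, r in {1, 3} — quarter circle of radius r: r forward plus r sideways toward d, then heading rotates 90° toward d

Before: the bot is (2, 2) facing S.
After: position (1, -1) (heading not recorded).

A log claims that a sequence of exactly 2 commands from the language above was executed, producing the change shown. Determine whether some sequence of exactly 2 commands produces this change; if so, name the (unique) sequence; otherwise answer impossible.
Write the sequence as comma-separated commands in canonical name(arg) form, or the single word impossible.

key: order matters: swapping straight(2) and arc(right, 1) lands elsewhere
initial: (2, 2) facing S
step 1 (straight(2)): (2, 0) facing S
step 2 (arc(right, 1)): (1, -1) facing W
all 25 alternatives checked — unique.

straight(2), arc(right, 1)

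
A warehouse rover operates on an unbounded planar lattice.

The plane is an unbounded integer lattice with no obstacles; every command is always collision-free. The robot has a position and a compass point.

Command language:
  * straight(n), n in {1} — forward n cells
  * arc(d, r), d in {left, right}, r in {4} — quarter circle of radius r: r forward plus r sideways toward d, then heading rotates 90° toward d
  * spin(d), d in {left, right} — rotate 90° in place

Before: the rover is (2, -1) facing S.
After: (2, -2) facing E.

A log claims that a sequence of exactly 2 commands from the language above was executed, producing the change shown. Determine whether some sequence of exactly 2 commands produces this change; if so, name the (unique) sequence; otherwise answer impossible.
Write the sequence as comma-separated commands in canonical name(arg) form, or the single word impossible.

key: cell and facing (now E) both changed — the 2 commands mix motion and turning
begin: (2, -1) facing S
[1] after straight(1): (2, -2) facing S
[2] after spin(left): (2, -2) facing E
no rival 2-sequence matches.

straight(1), spin(left)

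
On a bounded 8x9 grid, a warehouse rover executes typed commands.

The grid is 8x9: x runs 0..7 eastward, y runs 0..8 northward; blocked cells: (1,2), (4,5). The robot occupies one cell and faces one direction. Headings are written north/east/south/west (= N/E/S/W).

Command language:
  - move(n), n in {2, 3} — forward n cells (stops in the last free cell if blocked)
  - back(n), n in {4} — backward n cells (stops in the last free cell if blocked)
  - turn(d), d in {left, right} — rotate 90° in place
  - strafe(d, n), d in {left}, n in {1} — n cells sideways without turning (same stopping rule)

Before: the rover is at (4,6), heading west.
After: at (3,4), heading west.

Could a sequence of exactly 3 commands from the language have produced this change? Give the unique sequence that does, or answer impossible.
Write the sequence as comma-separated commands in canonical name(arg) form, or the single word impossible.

no 3-step route produces this change.

impossible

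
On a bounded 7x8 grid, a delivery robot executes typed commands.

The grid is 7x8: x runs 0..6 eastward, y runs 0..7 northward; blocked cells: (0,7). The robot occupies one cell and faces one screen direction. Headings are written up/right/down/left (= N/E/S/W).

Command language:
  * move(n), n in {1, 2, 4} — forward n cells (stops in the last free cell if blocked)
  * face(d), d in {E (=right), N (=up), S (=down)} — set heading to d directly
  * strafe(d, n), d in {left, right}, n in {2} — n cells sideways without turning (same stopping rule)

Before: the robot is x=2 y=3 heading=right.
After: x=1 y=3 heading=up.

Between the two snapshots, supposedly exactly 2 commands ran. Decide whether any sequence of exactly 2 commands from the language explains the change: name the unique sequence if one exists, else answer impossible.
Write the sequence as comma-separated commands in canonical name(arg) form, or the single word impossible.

every 2-command combo misses the target.

impossible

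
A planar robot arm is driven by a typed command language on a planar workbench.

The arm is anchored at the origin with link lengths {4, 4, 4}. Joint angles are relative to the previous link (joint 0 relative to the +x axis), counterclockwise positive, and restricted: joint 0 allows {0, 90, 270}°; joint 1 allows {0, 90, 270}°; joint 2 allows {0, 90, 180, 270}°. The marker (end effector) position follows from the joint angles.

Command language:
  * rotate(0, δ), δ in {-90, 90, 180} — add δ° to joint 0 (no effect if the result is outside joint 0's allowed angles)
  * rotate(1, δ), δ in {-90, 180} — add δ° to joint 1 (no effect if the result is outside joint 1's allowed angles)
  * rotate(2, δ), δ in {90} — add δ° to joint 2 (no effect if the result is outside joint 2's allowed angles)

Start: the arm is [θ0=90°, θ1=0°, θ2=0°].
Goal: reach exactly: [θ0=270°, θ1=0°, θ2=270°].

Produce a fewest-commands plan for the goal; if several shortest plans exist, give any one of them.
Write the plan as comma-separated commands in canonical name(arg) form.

from: [θ0=90°, θ1=0°, θ2=0°]
t=1 rotate(0, 180) ⇒ [θ0=270°, θ1=0°, θ2=0°]
t=2 rotate(2, 90) ⇒ [θ0=270°, θ1=0°, θ2=90°]
t=3 rotate(2, 90) ⇒ [θ0=270°, θ1=0°, θ2=180°]
t=4 rotate(2, 90) ⇒ [θ0=270°, θ1=0°, θ2=270°]
minimal: 4 command(s), checked below 4.

rotate(0, 180), rotate(2, 90), rotate(2, 90), rotate(2, 90)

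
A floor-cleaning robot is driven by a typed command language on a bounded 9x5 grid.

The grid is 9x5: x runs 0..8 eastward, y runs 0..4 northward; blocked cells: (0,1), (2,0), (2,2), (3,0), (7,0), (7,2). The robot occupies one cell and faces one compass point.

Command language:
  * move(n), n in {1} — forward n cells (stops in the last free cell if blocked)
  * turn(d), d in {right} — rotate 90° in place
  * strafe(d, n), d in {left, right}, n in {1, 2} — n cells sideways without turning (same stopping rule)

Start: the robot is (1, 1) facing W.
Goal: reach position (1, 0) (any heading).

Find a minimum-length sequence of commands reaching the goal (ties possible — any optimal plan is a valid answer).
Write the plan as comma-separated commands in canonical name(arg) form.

strafe(left, 2)

begin: (1, 1) facing W
t=1 strafe(left, 2) ⇒ (1, 0) facing W
no 0-step plan works, so 1 is optimal.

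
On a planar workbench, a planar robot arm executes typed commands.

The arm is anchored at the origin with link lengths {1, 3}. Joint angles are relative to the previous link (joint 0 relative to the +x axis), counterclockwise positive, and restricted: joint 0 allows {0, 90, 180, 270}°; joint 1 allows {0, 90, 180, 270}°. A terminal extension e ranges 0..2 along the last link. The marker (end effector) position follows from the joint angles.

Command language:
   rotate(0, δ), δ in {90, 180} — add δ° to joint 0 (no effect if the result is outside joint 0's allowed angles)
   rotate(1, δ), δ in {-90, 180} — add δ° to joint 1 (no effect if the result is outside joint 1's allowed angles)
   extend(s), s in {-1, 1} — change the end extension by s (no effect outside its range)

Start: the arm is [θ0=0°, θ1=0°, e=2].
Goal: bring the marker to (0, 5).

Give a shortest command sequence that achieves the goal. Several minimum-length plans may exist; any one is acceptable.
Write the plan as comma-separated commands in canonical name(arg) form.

rotate(0, 90), extend(-1)

t0: [θ0=0°, θ1=0°, e=2]
step 1 (rotate(0, 90)): [θ0=90°, θ1=0°, e=2]
step 2 (extend(-1)): [θ0=90°, θ1=0°, e=1]
shorter routes all fall short; 2 is best.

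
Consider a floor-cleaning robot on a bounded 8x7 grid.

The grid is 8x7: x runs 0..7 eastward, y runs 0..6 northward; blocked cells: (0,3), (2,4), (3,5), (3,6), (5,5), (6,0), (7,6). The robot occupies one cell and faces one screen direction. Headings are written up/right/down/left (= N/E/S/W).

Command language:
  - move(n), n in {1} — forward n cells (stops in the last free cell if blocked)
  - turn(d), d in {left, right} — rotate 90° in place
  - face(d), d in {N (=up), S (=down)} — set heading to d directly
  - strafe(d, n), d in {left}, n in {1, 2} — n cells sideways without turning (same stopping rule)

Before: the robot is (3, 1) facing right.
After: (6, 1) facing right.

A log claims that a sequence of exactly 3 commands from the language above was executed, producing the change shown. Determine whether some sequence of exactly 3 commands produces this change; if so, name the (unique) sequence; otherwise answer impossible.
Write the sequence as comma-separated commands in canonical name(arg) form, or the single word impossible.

key: heading stays E — no command in the sequence turns
from: (3, 1) facing right
step 1 (move(1)): (4, 1) facing right
step 2 (move(1)): (5, 1) facing right
step 3 (move(1)): (6, 1) facing right
no rival 3-sequence matches.

move(1), move(1), move(1)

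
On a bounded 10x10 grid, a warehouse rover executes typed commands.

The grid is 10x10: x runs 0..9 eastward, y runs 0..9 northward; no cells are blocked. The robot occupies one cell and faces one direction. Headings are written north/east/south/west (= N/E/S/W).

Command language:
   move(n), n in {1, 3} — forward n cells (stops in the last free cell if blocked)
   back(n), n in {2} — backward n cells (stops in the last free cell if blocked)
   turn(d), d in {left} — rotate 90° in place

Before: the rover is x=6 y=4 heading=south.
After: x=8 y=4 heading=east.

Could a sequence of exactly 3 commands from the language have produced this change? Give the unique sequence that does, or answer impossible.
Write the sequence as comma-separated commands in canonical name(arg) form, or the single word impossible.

key: order matters: swapping turn(left) and move(1) lands elsewhere
start: x=6 y=4 heading=south
t=1 turn(left) ⇒ x=6 y=4 heading=east
t=2 move(1) ⇒ x=7 y=4 heading=east
t=3 move(1) ⇒ x=8 y=4 heading=east
all 64 alternatives checked — unique.

turn(left), move(1), move(1)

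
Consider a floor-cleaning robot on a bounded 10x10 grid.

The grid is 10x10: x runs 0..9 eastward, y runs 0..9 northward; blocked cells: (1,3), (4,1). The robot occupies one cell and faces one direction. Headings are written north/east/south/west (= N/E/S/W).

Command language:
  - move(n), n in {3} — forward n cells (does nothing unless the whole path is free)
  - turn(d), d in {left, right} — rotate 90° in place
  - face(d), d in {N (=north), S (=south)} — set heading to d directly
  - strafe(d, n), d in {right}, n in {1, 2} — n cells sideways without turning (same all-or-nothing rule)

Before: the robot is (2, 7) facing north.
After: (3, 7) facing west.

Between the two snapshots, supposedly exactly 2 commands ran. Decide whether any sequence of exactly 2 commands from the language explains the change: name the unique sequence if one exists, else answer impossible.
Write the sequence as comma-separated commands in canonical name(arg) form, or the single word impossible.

key: order matters: swapping strafe(right, 1) and turn(left) lands elsewhere
start: (2, 7) facing north
[1] after strafe(right, 1): (3, 7) facing north
[2] after turn(left): (3, 7) facing west
uniquely the one of 49 2-step routes that fits.

strafe(right, 1), turn(left)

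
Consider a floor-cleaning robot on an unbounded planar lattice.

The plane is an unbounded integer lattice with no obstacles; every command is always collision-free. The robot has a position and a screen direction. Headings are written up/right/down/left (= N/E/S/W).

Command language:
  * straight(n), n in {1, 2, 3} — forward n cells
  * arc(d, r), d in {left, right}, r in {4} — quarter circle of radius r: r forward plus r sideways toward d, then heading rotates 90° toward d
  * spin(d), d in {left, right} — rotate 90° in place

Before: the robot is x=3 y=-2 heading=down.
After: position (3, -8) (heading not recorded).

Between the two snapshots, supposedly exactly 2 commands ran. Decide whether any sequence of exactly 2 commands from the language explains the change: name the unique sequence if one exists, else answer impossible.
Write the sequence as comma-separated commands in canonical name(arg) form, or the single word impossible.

straight(3), straight(3)

from: x=3 y=-2 heading=down
t=1 straight(3) ⇒ x=3 y=-5 heading=down
t=2 straight(3) ⇒ x=3 y=-8 heading=down
uniquely the one of 49 2-step routes that fits.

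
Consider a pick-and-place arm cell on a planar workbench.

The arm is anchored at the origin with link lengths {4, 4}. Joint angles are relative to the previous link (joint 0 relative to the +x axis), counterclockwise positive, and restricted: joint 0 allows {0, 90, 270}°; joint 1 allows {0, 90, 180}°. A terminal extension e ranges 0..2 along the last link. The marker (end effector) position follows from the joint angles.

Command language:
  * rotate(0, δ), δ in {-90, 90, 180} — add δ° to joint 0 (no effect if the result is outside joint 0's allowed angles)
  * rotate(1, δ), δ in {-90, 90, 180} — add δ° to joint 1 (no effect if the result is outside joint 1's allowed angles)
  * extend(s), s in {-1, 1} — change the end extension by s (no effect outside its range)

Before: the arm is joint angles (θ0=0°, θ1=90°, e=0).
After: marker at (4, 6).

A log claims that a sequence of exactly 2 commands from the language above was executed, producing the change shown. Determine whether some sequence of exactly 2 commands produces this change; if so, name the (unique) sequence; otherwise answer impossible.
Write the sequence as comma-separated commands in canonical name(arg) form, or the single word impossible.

extend(1), extend(1)

start: joint angles (θ0=0°, θ1=90°, e=0)
t=1 extend(1) ⇒ joint angles (θ0=0°, θ1=90°, e=1)
t=2 extend(1) ⇒ joint angles (θ0=0°, θ1=90°, e=2)
uniquely the one of 64 2-step routes that fits.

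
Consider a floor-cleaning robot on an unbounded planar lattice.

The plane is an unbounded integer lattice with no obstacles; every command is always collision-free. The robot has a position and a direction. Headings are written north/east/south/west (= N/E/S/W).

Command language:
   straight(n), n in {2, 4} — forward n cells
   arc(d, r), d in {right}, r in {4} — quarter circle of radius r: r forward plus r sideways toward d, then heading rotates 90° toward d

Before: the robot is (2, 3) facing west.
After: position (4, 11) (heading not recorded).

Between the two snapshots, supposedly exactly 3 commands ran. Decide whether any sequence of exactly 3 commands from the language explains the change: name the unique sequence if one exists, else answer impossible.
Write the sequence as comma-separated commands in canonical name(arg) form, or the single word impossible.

key: running straight(2) before arc(right, 4) would end elsewhere — order is forced
t0: (2, 3) facing west
step 1 (arc(right, 4)): (-2, 7) facing north
step 2 (arc(right, 4)): (2, 11) facing east
step 3 (straight(2)): (4, 11) facing east
no rival 3-sequence matches.

arc(right, 4), arc(right, 4), straight(2)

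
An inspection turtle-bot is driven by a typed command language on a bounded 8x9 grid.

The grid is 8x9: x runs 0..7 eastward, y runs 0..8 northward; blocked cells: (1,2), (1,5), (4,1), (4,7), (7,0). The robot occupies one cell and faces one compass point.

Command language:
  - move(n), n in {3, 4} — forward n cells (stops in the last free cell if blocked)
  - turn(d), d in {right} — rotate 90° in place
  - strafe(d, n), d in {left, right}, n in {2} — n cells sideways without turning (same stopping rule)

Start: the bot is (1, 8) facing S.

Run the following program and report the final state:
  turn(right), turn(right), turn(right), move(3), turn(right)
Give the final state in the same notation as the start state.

initial: (1, 8) facing S
1. turn(right) → (1, 8) facing W
2. turn(right) → (1, 8) facing N
3. turn(right) → (1, 8) facing E
4. move(3) → (4, 8) facing E
5. turn(right) → (4, 8) facing S

(4, 8) facing S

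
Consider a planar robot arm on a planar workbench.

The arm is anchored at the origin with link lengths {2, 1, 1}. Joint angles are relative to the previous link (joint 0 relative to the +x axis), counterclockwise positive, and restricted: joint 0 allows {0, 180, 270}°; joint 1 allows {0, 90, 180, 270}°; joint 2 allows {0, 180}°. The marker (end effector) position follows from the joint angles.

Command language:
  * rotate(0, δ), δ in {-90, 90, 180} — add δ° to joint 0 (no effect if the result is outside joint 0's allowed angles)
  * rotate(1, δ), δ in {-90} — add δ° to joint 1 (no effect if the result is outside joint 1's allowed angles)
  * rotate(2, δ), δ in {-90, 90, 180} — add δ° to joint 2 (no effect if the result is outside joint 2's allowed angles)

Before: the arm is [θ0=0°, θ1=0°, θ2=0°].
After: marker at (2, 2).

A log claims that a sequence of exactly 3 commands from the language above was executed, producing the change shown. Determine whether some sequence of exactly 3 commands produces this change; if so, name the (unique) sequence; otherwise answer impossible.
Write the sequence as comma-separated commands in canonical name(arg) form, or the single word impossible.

rotate(1, -90), rotate(1, -90), rotate(1, -90)

initial: [θ0=0°, θ1=0°, θ2=0°]
step 1 (rotate(1, -90)): [θ0=0°, θ1=270°, θ2=0°]
step 2 (rotate(1, -90)): [θ0=0°, θ1=180°, θ2=0°]
step 3 (rotate(1, -90)): [θ0=0°, θ1=90°, θ2=0°]
uniquely the one of 343 3-step routes that fits.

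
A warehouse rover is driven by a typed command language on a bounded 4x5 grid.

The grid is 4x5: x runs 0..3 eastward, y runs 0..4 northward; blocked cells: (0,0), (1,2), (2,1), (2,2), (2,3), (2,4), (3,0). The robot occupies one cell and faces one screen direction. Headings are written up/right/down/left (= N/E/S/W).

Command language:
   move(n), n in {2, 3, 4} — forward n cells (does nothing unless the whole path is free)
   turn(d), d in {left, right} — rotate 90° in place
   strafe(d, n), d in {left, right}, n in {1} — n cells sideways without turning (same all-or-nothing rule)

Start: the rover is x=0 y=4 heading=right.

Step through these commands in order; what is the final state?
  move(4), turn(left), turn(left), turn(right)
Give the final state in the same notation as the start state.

x=0 y=4 heading=up

initial: x=0 y=4 heading=right
step 1 (move(4)): x=0 y=4 heading=right
step 2 (turn(left)): x=0 y=4 heading=up
step 3 (turn(left)): x=0 y=4 heading=left
step 4 (turn(right)): x=0 y=4 heading=up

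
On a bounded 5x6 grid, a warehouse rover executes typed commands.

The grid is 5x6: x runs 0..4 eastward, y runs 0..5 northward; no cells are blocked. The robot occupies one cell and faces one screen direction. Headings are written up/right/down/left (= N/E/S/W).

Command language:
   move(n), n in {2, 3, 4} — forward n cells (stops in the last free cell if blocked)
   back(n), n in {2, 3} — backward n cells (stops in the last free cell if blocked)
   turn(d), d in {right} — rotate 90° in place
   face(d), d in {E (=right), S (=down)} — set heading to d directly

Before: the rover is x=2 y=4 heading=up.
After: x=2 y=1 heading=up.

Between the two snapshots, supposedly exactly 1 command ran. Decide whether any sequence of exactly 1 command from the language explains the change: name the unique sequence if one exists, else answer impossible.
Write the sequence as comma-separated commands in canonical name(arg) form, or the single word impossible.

key: heading stays N — the single command does not turn
t0: x=2 y=4 heading=up
[1] after back(3): x=2 y=1 heading=up
uniquely the one of 8 1-step routes that fits.

back(3)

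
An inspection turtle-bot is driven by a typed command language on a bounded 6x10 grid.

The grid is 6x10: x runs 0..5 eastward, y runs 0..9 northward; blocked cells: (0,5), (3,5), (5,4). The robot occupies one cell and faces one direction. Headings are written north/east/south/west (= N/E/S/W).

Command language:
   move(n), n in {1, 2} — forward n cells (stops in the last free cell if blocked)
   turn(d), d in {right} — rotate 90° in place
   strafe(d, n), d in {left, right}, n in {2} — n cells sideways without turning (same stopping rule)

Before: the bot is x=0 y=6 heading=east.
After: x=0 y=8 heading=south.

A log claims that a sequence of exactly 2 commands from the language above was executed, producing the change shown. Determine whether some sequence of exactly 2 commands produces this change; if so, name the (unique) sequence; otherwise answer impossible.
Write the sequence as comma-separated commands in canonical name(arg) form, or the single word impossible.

strafe(left, 2), turn(right)

key: position moved to (0,8) AND the heading swung to S — translation plus rotation needed
begin: x=0 y=6 heading=east
step 1 (strafe(left, 2)): x=0 y=8 heading=east
step 2 (turn(right)): x=0 y=8 heading=south
no rival 2-sequence matches.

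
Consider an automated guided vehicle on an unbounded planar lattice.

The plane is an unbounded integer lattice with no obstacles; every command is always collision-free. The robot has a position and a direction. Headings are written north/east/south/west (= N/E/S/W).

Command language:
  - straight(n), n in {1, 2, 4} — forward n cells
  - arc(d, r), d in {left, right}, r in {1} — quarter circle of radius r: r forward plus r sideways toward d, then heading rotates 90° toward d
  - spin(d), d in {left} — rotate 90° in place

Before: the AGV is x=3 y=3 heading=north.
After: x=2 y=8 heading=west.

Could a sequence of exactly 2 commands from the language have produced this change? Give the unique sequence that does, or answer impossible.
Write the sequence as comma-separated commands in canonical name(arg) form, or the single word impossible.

key: running arc(left, 1) before straight(4) would end elsewhere — order is forced
initial: x=3 y=3 heading=north
[1] after straight(4): x=3 y=7 heading=north
[2] after arc(left, 1): x=2 y=8 heading=west
all 36 alternatives checked — unique.

straight(4), arc(left, 1)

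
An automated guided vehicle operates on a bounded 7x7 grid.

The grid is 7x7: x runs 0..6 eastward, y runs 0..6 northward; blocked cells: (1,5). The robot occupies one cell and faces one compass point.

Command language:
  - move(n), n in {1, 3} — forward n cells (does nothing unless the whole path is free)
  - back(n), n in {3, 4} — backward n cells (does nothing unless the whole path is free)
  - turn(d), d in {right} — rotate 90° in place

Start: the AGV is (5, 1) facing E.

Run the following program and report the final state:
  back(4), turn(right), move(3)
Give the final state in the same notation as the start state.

(1, 1) facing S

initial: (5, 1) facing E
1. back(4) → (1, 1) facing E
2. turn(right) → (1, 1) facing S
3. move(3) → (1, 1) facing S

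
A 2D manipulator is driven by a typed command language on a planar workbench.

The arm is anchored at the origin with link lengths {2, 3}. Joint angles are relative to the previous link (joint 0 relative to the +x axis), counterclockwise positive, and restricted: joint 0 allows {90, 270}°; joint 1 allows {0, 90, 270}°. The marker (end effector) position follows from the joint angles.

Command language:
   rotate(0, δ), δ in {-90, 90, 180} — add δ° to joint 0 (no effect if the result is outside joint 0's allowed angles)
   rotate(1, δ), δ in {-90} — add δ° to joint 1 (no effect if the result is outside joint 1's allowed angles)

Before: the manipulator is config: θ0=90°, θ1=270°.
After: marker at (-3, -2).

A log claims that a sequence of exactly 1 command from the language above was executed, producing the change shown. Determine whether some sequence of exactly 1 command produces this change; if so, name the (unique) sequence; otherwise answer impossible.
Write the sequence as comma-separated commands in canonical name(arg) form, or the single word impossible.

rotate(0, 180)

t0: config: θ0=90°, θ1=270°
[1] after rotate(0, 180): config: θ0=270°, θ1=270°
uniquely the one of 4 1-step routes that fits.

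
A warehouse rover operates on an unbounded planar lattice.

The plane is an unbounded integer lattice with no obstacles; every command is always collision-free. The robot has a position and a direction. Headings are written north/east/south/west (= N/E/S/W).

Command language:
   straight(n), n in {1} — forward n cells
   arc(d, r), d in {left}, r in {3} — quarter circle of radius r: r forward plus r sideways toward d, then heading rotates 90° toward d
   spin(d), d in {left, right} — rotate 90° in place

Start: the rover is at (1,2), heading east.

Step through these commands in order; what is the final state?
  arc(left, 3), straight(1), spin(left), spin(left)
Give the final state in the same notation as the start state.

t0: at (1,2), heading east
[1] after arc(left, 3): at (4,5), heading north
[2] after straight(1): at (4,6), heading north
[3] after spin(left): at (4,6), heading west
[4] after spin(left): at (4,6), heading south

at (4,6), heading south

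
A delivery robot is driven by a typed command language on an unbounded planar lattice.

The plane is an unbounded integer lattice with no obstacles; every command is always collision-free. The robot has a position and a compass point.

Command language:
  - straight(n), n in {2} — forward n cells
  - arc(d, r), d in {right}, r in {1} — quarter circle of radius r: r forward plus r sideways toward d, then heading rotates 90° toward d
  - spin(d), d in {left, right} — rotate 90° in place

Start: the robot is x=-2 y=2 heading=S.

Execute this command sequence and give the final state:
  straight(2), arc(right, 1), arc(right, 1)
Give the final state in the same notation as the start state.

x=-4 y=0 heading=N

t0: x=-2 y=2 heading=S
[1] after straight(2): x=-2 y=0 heading=S
[2] after arc(right, 1): x=-3 y=-1 heading=W
[3] after arc(right, 1): x=-4 y=0 heading=N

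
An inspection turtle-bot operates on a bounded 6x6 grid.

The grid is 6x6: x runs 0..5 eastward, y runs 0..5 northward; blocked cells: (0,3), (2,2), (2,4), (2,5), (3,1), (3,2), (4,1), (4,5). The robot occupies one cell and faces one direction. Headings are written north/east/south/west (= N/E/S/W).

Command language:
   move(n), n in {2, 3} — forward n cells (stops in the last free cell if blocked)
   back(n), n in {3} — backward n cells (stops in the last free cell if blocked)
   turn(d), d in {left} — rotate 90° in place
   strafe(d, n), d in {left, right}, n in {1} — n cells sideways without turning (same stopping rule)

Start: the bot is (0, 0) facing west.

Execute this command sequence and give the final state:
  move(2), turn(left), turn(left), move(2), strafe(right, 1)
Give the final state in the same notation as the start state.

(2, 0) facing east

initial: (0, 0) facing west
1. move(2) → (0, 0) facing west
2. turn(left) → (0, 0) facing south
3. turn(left) → (0, 0) facing east
4. move(2) → (2, 0) facing east
5. strafe(right, 1) → (2, 0) facing east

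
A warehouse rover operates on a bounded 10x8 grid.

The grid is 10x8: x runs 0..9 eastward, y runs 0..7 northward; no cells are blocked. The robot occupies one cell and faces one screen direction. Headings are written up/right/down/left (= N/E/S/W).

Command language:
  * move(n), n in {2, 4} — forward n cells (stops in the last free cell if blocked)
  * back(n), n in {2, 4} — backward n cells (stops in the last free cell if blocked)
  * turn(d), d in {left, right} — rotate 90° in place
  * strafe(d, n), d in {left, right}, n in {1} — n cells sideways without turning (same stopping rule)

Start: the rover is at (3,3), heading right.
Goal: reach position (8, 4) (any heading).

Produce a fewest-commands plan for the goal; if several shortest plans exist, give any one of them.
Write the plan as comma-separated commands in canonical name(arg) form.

from: at (3,3), heading right
step 1 (strafe(left, 1)): at (3,4), heading right
step 2 (back(4)): at (0,4), heading right
step 3 (move(4)): at (4,4), heading right
step 4 (move(4)): at (8,4), heading right
no 3-step plan works, so 4 is optimal.

strafe(left, 1), back(4), move(4), move(4)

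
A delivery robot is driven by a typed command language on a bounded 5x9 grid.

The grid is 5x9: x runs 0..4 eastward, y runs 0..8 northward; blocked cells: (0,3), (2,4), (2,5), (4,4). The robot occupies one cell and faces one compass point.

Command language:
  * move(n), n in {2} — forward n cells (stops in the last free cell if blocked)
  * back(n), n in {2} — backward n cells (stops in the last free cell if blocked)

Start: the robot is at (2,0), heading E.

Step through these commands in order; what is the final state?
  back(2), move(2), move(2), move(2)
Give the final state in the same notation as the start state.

start: at (2,0), heading E
1. back(2) → at (0,0), heading E
2. move(2) → at (2,0), heading E
3. move(2) → at (4,0), heading E
4. move(2) → at (4,0), heading E

at (4,0), heading E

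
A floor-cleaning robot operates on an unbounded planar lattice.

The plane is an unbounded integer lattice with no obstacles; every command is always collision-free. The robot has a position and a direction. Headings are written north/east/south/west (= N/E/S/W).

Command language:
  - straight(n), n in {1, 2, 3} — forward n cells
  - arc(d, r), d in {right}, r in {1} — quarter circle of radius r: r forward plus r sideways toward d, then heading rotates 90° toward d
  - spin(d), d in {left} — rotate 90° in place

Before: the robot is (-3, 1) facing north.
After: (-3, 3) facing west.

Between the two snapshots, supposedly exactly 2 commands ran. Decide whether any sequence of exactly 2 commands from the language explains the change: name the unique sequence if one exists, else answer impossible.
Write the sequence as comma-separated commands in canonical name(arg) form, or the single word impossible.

key: order matters: swapping straight(2) and spin(left) lands elsewhere
from: (-3, 1) facing north
step 1 (straight(2)): (-3, 3) facing north
step 2 (spin(left)): (-3, 3) facing west
all 25 alternatives checked — unique.

straight(2), spin(left)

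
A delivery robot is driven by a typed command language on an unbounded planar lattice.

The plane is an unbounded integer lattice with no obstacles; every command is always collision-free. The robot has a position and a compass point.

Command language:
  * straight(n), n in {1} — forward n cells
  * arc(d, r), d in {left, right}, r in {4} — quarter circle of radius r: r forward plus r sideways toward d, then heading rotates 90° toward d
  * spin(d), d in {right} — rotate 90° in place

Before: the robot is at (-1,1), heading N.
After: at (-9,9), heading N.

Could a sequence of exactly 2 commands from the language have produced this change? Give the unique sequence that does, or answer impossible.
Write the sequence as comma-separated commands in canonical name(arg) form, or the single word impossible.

arc(left, 4), arc(right, 4)

key: heading stays N — rotations cancel among the 2 commands
t0: at (-1,1), heading N
[1] after arc(left, 4): at (-5,5), heading W
[2] after arc(right, 4): at (-9,9), heading N
no other 2-command option fits: unique.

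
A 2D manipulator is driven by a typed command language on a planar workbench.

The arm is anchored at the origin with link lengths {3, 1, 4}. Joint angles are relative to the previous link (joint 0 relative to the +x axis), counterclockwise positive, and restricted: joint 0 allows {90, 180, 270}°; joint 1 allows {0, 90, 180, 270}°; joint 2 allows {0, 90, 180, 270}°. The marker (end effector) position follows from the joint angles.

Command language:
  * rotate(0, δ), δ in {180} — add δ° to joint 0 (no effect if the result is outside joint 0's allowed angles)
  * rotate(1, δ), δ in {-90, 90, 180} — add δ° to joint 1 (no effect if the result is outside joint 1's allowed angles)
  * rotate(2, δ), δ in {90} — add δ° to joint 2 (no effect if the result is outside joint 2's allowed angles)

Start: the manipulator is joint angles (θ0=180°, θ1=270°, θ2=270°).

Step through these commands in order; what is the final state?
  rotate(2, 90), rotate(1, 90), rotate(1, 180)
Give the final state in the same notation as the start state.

joint angles (θ0=180°, θ1=180°, θ2=0°)

start: joint angles (θ0=180°, θ1=270°, θ2=270°)
[1] after rotate(2, 90): joint angles (θ0=180°, θ1=270°, θ2=0°)
[2] after rotate(1, 90): joint angles (θ0=180°, θ1=0°, θ2=0°)
[3] after rotate(1, 180): joint angles (θ0=180°, θ1=180°, θ2=0°)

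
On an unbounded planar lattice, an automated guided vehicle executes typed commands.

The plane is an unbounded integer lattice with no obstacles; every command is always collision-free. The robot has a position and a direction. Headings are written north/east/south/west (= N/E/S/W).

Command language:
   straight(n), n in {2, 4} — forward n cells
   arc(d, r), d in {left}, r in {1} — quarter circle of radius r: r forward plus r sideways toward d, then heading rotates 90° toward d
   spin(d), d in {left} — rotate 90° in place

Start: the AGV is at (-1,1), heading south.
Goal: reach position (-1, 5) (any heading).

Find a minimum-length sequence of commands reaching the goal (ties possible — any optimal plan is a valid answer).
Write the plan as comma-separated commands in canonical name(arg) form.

spin(left), spin(left), straight(4)

t0: at (-1,1), heading south
t=1 spin(left) ⇒ at (-1,1), heading east
t=2 spin(left) ⇒ at (-1,1), heading north
t=3 straight(4) ⇒ at (-1,5), heading north
nothing shorter than 3 reaches the goal.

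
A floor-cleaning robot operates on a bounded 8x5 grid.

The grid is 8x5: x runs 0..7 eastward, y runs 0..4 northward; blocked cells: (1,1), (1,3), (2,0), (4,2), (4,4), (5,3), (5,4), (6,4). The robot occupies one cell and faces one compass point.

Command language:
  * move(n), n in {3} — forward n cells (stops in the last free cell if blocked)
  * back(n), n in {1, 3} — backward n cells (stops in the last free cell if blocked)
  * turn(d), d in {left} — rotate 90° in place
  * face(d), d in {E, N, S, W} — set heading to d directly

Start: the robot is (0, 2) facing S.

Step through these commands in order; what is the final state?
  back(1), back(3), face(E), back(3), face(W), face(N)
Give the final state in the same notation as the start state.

(0, 4) facing N

initial: (0, 2) facing S
1. back(1) → (0, 3) facing S
2. back(3) → (0, 4) facing S
3. face(E) → (0, 4) facing E
4. back(3) → (0, 4) facing E
5. face(W) → (0, 4) facing W
6. face(N) → (0, 4) facing N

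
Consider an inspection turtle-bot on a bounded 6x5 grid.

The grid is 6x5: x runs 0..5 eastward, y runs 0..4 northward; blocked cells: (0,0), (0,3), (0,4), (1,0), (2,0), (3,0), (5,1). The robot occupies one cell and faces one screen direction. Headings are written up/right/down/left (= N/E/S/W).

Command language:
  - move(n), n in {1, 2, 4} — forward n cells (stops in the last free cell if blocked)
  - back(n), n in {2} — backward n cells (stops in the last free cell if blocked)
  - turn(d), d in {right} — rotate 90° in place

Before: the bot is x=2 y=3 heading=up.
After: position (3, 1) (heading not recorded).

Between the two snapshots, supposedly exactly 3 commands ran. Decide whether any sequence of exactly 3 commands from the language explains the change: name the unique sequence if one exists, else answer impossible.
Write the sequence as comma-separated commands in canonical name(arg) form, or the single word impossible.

key: running move(1) before back(2) would end elsewhere — order is forced
begin: x=2 y=3 heading=up
[1] after back(2): x=2 y=1 heading=up
[2] after turn(right): x=2 y=1 heading=right
[3] after move(1): x=3 y=1 heading=right
no other 3-command option fits: unique.

back(2), turn(right), move(1)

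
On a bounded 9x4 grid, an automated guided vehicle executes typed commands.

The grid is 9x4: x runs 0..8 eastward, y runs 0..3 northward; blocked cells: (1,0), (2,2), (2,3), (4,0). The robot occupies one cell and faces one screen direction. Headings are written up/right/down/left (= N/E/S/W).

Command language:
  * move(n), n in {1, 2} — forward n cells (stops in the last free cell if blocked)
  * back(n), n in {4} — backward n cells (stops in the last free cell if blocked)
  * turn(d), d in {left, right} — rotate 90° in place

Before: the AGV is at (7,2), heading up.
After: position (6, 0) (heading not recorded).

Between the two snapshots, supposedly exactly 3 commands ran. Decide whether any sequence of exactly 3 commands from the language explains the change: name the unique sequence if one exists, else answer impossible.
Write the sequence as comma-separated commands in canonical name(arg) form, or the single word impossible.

key: order matters: swapping back(4) and move(1) lands elsewhere
start: at (7,2), heading up
t=1 back(4) ⇒ at (7,0), heading up
t=2 turn(left) ⇒ at (7,0), heading left
t=3 move(1) ⇒ at (6,0), heading left
all 125 alternatives checked — unique.

back(4), turn(left), move(1)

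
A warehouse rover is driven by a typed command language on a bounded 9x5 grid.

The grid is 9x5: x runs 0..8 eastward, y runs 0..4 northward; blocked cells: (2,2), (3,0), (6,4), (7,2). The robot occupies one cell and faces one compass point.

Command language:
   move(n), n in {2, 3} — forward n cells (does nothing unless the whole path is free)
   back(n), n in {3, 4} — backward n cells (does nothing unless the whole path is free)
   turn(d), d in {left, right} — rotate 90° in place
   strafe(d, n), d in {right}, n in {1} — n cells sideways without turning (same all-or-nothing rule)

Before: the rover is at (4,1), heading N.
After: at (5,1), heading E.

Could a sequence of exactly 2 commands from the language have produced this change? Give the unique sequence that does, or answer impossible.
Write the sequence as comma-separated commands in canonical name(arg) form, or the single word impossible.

strafe(right, 1), turn(right)

key: order matters: swapping strafe(right, 1) and turn(right) lands elsewhere
start: at (4,1), heading N
t=1 strafe(right, 1) ⇒ at (5,1), heading N
t=2 turn(right) ⇒ at (5,1), heading E
uniquely the one of 49 2-step routes that fits.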